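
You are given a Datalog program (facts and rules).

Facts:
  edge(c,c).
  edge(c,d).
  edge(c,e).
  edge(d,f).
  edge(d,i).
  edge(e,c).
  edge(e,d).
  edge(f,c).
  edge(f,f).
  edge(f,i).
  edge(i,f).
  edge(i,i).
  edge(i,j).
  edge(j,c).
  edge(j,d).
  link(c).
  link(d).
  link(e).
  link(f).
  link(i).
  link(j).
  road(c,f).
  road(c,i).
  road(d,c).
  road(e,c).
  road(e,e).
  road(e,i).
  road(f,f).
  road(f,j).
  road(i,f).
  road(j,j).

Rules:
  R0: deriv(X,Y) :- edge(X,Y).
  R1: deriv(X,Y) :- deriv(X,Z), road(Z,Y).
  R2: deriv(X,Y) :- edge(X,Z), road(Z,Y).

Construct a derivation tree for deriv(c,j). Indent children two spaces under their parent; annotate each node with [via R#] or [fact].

round 1: derive deriv(c,c) via R0 from edge(c,c)
round 1: derive deriv(c,d) via R0 from edge(c,d)
round 1: derive deriv(c,e) via R0 from edge(c,e)
round 1: derive deriv(d,f) via R0 from edge(d,f)
round 1: derive deriv(d,i) via R0 from edge(d,i)
round 1: derive deriv(e,c) via R0 from edge(e,c)
round 1: derive deriv(e,d) via R0 from edge(e,d)
round 1: derive deriv(f,c) via R0 from edge(f,c)
round 1: derive deriv(f,f) via R0 from edge(f,f)
round 1: derive deriv(f,i) via R0 from edge(f,i)
round 1: derive deriv(i,f) via R0 from edge(i,f)
round 1: derive deriv(i,i) via R0 from edge(i,i)
round 1: derive deriv(i,j) via R0 from edge(i,j)
round 1: derive deriv(j,c) via R0 from edge(j,c)
round 1: derive deriv(j,d) via R0 from edge(j,d)
round 1: derive deriv(c,f) via R2 from edge(c,c), road(c,f)
round 1: derive deriv(c,i) via R2 from edge(c,c), road(c,i)
round 1: derive deriv(d,j) via R2 from edge(d,f), road(f,j)
round 1: derive deriv(e,f) via R2 from edge(e,c), road(c,f)
round 1: derive deriv(e,i) via R2 from edge(e,c), road(c,i)
round 1: derive deriv(f,j) via R2 from edge(f,f), road(f,j)
round 1: derive deriv(j,f) via R2 from edge(j,c), road(c,f)
round 1: derive deriv(j,i) via R2 from edge(j,c), road(c,i)
round 2: derive deriv(c,j) via R1 from deriv(c,f), road(f,j)
round 2: derive deriv(e,j) via R1 from deriv(e,f), road(f,j)
round 2: derive deriv(j,j) via R1 from deriv(j,f), road(f,j)

deriv(c,j)  [via R1]
  deriv(c,f)  [via R2]
    edge(c,c)  [fact]
    road(c,f)  [fact]
  road(f,j)  [fact]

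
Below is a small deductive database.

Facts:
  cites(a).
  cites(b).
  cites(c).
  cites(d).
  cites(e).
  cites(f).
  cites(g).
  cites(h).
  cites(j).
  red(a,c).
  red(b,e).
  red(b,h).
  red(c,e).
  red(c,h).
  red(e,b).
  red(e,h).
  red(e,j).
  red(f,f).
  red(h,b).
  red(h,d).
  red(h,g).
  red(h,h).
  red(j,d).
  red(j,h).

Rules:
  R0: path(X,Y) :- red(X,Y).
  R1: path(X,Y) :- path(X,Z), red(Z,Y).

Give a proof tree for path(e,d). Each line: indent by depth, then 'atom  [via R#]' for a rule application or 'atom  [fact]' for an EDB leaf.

round 1: derive path(a,c) via R0 from red(a,c)
round 1: derive path(b,e) via R0 from red(b,e)
round 1: derive path(b,h) via R0 from red(b,h)
round 1: derive path(c,e) via R0 from red(c,e)
round 1: derive path(c,h) via R0 from red(c,h)
round 1: derive path(e,b) via R0 from red(e,b)
round 1: derive path(e,h) via R0 from red(e,h)
round 1: derive path(e,j) via R0 from red(e,j)
round 1: derive path(f,f) via R0 from red(f,f)
round 1: derive path(h,b) via R0 from red(h,b)
round 1: derive path(h,d) via R0 from red(h,d)
round 1: derive path(h,g) via R0 from red(h,g)
round 1: derive path(h,h) via R0 from red(h,h)
round 1: derive path(j,d) via R0 from red(j,d)
round 1: derive path(j,h) via R0 from red(j,h)
round 2: derive path(a,e) via R1 from path(a,c), red(c,e)
round 2: derive path(a,h) via R1 from path(a,c), red(c,h)
round 2: derive path(b,b) via R1 from path(b,e), red(e,b)
round 2: derive path(b,d) via R1 from path(b,h), red(h,d)
round 2: derive path(b,g) via R1 from path(b,h), red(h,g)
round 2: derive path(b,j) via R1 from path(b,e), red(e,j)
round 2: derive path(c,b) via R1 from path(c,e), red(e,b)
round 2: derive path(c,d) via R1 from path(c,h), red(h,d)
round 2: derive path(c,g) via R1 from path(c,h), red(h,g)
round 2: derive path(c,j) via R1 from path(c,e), red(e,j)
round 2: derive path(e,d) via R1 from path(e,h), red(h,d)
round 2: derive path(e,e) via R1 from path(e,b), red(b,e)
round 2: derive path(e,g) via R1 from path(e,h), red(h,g)
round 2: derive path(h,e) via R1 from path(h,b), red(b,e)
round 2: derive path(j,b) via R1 from path(j,h), red(h,b)
round 2: derive path(j,g) via R1 from path(j,h), red(h,g)
round 3: derive path(a,b) via R1 from path(a,e), red(e,b)
round 3: derive path(a,d) via R1 from path(a,h), red(h,d)
round 3: derive path(a,g) via R1 from path(a,h), red(h,g)
round 3: derive path(a,j) via R1 from path(a,e), red(e,j)
round 3: derive path(h,j) via R1 from path(h,e), red(e,j)
round 3: derive path(j,e) via R1 from path(j,b), red(b,e)
round 4: derive path(j,j) via R1 from path(j,e), red(e,j)

path(e,d)  [via R1]
  path(e,h)  [via R0]
    red(e,h)  [fact]
  red(h,d)  [fact]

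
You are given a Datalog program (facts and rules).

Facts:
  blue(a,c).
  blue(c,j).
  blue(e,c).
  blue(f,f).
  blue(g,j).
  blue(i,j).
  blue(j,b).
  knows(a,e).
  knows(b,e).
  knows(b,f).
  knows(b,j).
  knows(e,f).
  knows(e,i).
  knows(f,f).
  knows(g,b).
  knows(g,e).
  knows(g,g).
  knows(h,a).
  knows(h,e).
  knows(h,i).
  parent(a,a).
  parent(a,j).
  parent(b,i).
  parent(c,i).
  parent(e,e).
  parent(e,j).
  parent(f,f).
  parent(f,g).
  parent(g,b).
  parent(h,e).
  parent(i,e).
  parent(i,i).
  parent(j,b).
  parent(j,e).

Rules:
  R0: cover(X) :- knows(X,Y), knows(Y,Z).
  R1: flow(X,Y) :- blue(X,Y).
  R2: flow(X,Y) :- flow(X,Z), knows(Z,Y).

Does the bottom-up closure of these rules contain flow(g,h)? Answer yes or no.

round 1: derive flow(a,c) via R1 from blue(a,c)
round 1: derive flow(c,j) via R1 from blue(c,j)
round 1: derive flow(e,c) via R1 from blue(e,c)
round 1: derive flow(f,f) via R1 from blue(f,f)
round 1: derive flow(g,j) via R1 from blue(g,j)
round 1: derive flow(i,j) via R1 from blue(i,j)
round 1: derive flow(j,b) via R1 from blue(j,b)
round 2: derive flow(j,e) via R2 from flow(j,b), knows(b,e)
round 2: derive flow(j,f) via R2 from flow(j,b), knows(b,f)
round 2: derive flow(j,j) via R2 from flow(j,b), knows(b,j)
round 3: derive flow(j,i) via R2 from flow(j,e), knows(e,i)

no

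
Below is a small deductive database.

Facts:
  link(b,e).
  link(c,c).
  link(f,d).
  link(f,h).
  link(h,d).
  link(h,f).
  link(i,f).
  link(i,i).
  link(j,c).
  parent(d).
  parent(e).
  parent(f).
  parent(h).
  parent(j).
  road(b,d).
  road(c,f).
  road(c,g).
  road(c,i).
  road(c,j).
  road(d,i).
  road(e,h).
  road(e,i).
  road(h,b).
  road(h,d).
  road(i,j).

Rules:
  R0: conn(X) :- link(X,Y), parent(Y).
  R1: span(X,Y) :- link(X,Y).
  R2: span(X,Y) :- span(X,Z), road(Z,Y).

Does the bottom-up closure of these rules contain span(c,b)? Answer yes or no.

no

round 1: derive span(b,e) via R1 from link(b,e)
round 1: derive span(c,c) via R1 from link(c,c)
round 1: derive span(f,d) via R1 from link(f,d)
round 1: derive span(f,h) via R1 from link(f,h)
round 1: derive span(h,d) via R1 from link(h,d)
round 1: derive span(h,f) via R1 from link(h,f)
round 1: derive span(i,f) via R1 from link(i,f)
round 1: derive span(i,i) via R1 from link(i,i)
round 1: derive span(j,c) via R1 from link(j,c)
round 2: derive span(b,h) via R2 from span(b,e), road(e,h)
round 2: derive span(b,i) via R2 from span(b,e), road(e,i)
round 2: derive span(c,f) via R2 from span(c,c), road(c,f)
round 2: derive span(c,g) via R2 from span(c,c), road(c,g)
round 2: derive span(c,i) via R2 from span(c,c), road(c,i)
round 2: derive span(c,j) via R2 from span(c,c), road(c,j)
round 2: derive span(f,b) via R2 from span(f,h), road(h,b)
round 2: derive span(f,i) via R2 from span(f,d), road(d,i)
round 2: derive span(h,i) via R2 from span(h,d), road(d,i)
round 2: derive span(i,j) via R2 from span(i,i), road(i,j)
round 2: derive span(j,f) via R2 from span(j,c), road(c,f)
round 2: derive span(j,g) via R2 from span(j,c), road(c,g)
round 2: derive span(j,i) via R2 from span(j,c), road(c,i)
round 2: derive span(j,j) via R2 from span(j,c), road(c,j)
round 3: derive span(b,b) via R2 from span(b,h), road(h,b)
round 3: derive span(b,d) via R2 from span(b,h), road(h,d)
round 3: derive span(b,j) via R2 from span(b,i), road(i,j)
round 3: derive span(f,j) via R2 from span(f,i), road(i,j)
round 3: derive span(h,j) via R2 from span(h,i), road(i,j)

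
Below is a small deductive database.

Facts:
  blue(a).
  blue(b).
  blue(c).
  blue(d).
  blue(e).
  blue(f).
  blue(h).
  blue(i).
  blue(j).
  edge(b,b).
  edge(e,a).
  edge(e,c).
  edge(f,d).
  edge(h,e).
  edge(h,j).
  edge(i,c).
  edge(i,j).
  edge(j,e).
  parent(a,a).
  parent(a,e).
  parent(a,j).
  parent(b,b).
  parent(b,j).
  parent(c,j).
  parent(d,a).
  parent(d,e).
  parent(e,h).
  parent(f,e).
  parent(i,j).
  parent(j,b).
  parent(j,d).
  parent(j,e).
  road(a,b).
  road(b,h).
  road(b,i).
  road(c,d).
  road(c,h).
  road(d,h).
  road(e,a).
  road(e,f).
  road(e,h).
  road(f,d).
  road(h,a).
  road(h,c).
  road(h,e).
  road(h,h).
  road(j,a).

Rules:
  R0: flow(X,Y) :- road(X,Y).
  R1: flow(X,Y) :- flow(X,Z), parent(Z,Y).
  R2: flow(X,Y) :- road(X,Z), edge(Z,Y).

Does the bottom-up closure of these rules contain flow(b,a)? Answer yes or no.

round 1: derive flow(a,b) via R0 from road(a,b)
round 1: derive flow(b,h) via R0 from road(b,h)
round 1: derive flow(b,i) via R0 from road(b,i)
round 1: derive flow(c,d) via R0 from road(c,d)
round 1: derive flow(c,h) via R0 from road(c,h)
round 1: derive flow(d,h) via R0 from road(d,h)
round 1: derive flow(e,a) via R0 from road(e,a)
round 1: derive flow(e,f) via R0 from road(e,f)
round 1: derive flow(e,h) via R0 from road(e,h)
round 1: derive flow(f,d) via R0 from road(f,d)
round 1: derive flow(h,a) via R0 from road(h,a)
round 1: derive flow(h,c) via R0 from road(h,c)
round 1: derive flow(h,e) via R0 from road(h,e)
round 1: derive flow(h,h) via R0 from road(h,h)
round 1: derive flow(j,a) via R0 from road(j,a)
round 1: derive flow(b,c) via R2 from road(b,i), edge(i,c)
round 1: derive flow(b,e) via R2 from road(b,h), edge(h,e)
round 1: derive flow(b,j) via R2 from road(b,h), edge(h,j)
round 1: derive flow(c,e) via R2 from road(c,h), edge(h,e)
round 1: derive flow(c,j) via R2 from road(c,h), edge(h,j)
round 1: derive flow(d,e) via R2 from road(d,h), edge(h,e)
round 1: derive flow(d,j) via R2 from road(d,h), edge(h,j)
round 1: derive flow(e,d) via R2 from road(e,f), edge(f,d)
round 1: derive flow(e,e) via R2 from road(e,h), edge(h,e)
round 1: derive flow(e,j) via R2 from road(e,h), edge(h,j)
round 1: derive flow(h,j) via R2 from road(h,h), edge(h,j)
round 2: derive flow(a,j) via R1 from flow(a,b), parent(b,j)
round 2: derive flow(b,b) via R1 from flow(b,j), parent(j,b)
round 2: derive flow(b,d) via R1 from flow(b,j), parent(j,d)
round 2: derive flow(c,a) via R1 from flow(c,d), parent(d,a)
round 2: derive flow(c,b) via R1 from flow(c,j), parent(j,b)
round 2: derive flow(d,b) via R1 from flow(d,j), parent(j,b)
round 2: derive flow(d,d) via R1 from flow(d,j), parent(j,d)
round 2: derive flow(e,b) via R1 from flow(e,j), parent(j,b)
round 2: derive flow(f,a) via R1 from flow(f,d), parent(d,a)
round 2: derive flow(f,e) via R1 from flow(f,d), parent(d,e)
round 2: derive flow(h,b) via R1 from flow(h,j), parent(j,b)
round 2: derive flow(h,d) via R1 from flow(h,j), parent(j,d)
round 2: derive flow(j,e) via R1 from flow(j,a), parent(a,e)
round 2: derive flow(j,j) via R1 from flow(j,a), parent(a,j)
round 3: derive flow(a,d) via R1 from flow(a,j), parent(j,d)
round 3: derive flow(a,e) via R1 from flow(a,j), parent(j,e)
round 3: derive flow(b,a) via R1 from flow(b,d), parent(d,a)
round 3: derive flow(d,a) via R1 from flow(d,d), parent(d,a)
round 3: derive flow(f,h) via R1 from flow(f,e), parent(e,h)
round 3: derive flow(f,j) via R1 from flow(f,a), parent(a,j)
round 3: derive flow(j,b) via R1 from flow(j,j), parent(j,b)
round 3: derive flow(j,d) via R1 from flow(j,j), parent(j,d)
round 3: derive flow(j,h) via R1 from flow(j,e), parent(e,h)
round 4: derive flow(a,a) via R1 from flow(a,d), parent(d,a)
round 4: derive flow(a,h) via R1 from flow(a,e), parent(e,h)
round 4: derive flow(f,b) via R1 from flow(f,j), parent(j,b)

yes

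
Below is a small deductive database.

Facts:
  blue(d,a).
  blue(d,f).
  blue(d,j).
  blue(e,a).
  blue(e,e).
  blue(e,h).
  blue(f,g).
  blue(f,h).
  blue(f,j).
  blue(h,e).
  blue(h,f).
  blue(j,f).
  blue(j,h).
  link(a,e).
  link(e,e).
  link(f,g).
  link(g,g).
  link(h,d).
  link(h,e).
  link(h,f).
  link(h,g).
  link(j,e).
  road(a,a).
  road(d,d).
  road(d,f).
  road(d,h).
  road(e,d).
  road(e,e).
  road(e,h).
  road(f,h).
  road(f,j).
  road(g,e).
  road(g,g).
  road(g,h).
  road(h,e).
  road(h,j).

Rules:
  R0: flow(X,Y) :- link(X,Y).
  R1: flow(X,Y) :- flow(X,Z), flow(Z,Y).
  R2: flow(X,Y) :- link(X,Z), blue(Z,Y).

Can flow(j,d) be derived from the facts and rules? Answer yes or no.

round 1: derive flow(a,e) via R0 from link(a,e)
round 1: derive flow(e,e) via R0 from link(e,e)
round 1: derive flow(f,g) via R0 from link(f,g)
round 1: derive flow(g,g) via R0 from link(g,g)
round 1: derive flow(h,d) via R0 from link(h,d)
round 1: derive flow(h,e) via R0 from link(h,e)
round 1: derive flow(h,f) via R0 from link(h,f)
round 1: derive flow(h,g) via R0 from link(h,g)
round 1: derive flow(j,e) via R0 from link(j,e)
round 1: derive flow(a,a) via R2 from link(a,e), blue(e,a)
round 1: derive flow(a,h) via R2 from link(a,e), blue(e,h)
round 1: derive flow(e,a) via R2 from link(e,e), blue(e,a)
round 1: derive flow(e,h) via R2 from link(e,e), blue(e,h)
round 1: derive flow(h,a) via R2 from link(h,d), blue(d,a)
round 1: derive flow(h,h) via R2 from link(h,e), blue(e,h)
round 1: derive flow(h,j) via R2 from link(h,d), blue(d,j)
round 1: derive flow(j,a) via R2 from link(j,e), blue(e,a)
round 1: derive flow(j,h) via R2 from link(j,e), blue(e,h)
round 2: derive flow(a,d) via R1 from flow(a,h), flow(h,d)
round 2: derive flow(a,f) via R1 from flow(a,h), flow(h,f)
round 2: derive flow(a,g) via R1 from flow(a,h), flow(h,g)
round 2: derive flow(a,j) via R1 from flow(a,h), flow(h,j)
round 2: derive flow(e,d) via R1 from flow(e,h), flow(h,d)
round 2: derive flow(e,f) via R1 from flow(e,h), flow(h,f)
round 2: derive flow(e,g) via R1 from flow(e,h), flow(h,g)
round 2: derive flow(e,j) via R1 from flow(e,h), flow(h,j)
round 2: derive flow(j,d) via R1 from flow(j,h), flow(h,d)
round 2: derive flow(j,f) via R1 from flow(j,h), flow(h,f)
round 2: derive flow(j,g) via R1 from flow(j,h), flow(h,g)
round 2: derive flow(j,j) via R1 from flow(j,h), flow(h,j)

yes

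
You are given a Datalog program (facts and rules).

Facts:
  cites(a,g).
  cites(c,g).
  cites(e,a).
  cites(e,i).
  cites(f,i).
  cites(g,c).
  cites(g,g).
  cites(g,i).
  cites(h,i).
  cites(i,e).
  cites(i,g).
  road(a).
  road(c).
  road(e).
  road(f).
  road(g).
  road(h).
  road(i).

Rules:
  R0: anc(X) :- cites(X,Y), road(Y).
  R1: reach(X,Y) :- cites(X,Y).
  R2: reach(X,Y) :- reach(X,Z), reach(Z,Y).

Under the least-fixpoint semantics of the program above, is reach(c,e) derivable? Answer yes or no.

yes

round 1: derive reach(a,g) via R1 from cites(a,g)
round 1: derive reach(c,g) via R1 from cites(c,g)
round 1: derive reach(e,a) via R1 from cites(e,a)
round 1: derive reach(e,i) via R1 from cites(e,i)
round 1: derive reach(f,i) via R1 from cites(f,i)
round 1: derive reach(g,c) via R1 from cites(g,c)
round 1: derive reach(g,g) via R1 from cites(g,g)
round 1: derive reach(g,i) via R1 from cites(g,i)
round 1: derive reach(h,i) via R1 from cites(h,i)
round 1: derive reach(i,e) via R1 from cites(i,e)
round 1: derive reach(i,g) via R1 from cites(i,g)
round 2: derive reach(a,c) via R2 from reach(a,g), reach(g,c)
round 2: derive reach(a,i) via R2 from reach(a,g), reach(g,i)
round 2: derive reach(c,c) via R2 from reach(c,g), reach(g,c)
round 2: derive reach(c,i) via R2 from reach(c,g), reach(g,i)
round 2: derive reach(e,e) via R2 from reach(e,i), reach(i,e)
round 2: derive reach(e,g) via R2 from reach(e,a), reach(a,g)
round 2: derive reach(f,e) via R2 from reach(f,i), reach(i,e)
round 2: derive reach(f,g) via R2 from reach(f,i), reach(i,g)
round 2: derive reach(g,e) via R2 from reach(g,i), reach(i,e)
round 2: derive reach(h,e) via R2 from reach(h,i), reach(i,e)
round 2: derive reach(h,g) via R2 from reach(h,i), reach(i,g)
round 2: derive reach(i,a) via R2 from reach(i,e), reach(e,a)
round 2: derive reach(i,c) via R2 from reach(i,g), reach(g,c)
round 2: derive reach(i,i) via R2 from reach(i,e), reach(e,i)
round 3: derive reach(a,a) via R2 from reach(a,i), reach(i,a)
round 3: derive reach(a,e) via R2 from reach(a,g), reach(g,e)
round 3: derive reach(c,a) via R2 from reach(c,i), reach(i,a)
round 3: derive reach(c,e) via R2 from reach(c,g), reach(g,e)
round 3: derive reach(e,c) via R2 from reach(e,a), reach(a,c)
round 3: derive reach(f,a) via R2 from reach(f,e), reach(e,a)
round 3: derive reach(f,c) via R2 from reach(f,g), reach(g,c)
round 3: derive reach(g,a) via R2 from reach(g,e), reach(e,a)
round 3: derive reach(h,a) via R2 from reach(h,e), reach(e,a)
round 3: derive reach(h,c) via R2 from reach(h,g), reach(g,c)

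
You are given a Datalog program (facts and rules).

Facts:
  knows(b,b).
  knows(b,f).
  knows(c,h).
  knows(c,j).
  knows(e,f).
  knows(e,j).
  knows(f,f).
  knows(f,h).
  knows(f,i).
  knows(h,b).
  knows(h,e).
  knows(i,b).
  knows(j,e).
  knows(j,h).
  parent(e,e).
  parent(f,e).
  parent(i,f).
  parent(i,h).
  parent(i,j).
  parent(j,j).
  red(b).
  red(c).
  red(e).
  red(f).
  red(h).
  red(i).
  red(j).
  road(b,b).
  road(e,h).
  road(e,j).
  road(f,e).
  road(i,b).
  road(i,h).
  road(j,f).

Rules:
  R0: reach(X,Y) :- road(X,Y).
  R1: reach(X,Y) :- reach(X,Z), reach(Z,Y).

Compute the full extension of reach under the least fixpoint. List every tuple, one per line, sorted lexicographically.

reach(b,b)
reach(e,e)
reach(e,f)
reach(e,h)
reach(e,j)
reach(f,e)
reach(f,f)
reach(f,h)
reach(f,j)
reach(i,b)
reach(i,h)
reach(j,e)
reach(j,f)
reach(j,h)
reach(j,j)

round 1: derive reach(b,b) via R0 from road(b,b)
round 1: derive reach(e,h) via R0 from road(e,h)
round 1: derive reach(e,j) via R0 from road(e,j)
round 1: derive reach(f,e) via R0 from road(f,e)
round 1: derive reach(i,b) via R0 from road(i,b)
round 1: derive reach(i,h) via R0 from road(i,h)
round 1: derive reach(j,f) via R0 from road(j,f)
round 2: derive reach(e,f) via R1 from reach(e,j), reach(j,f)
round 2: derive reach(f,h) via R1 from reach(f,e), reach(e,h)
round 2: derive reach(f,j) via R1 from reach(f,e), reach(e,j)
round 2: derive reach(j,e) via R1 from reach(j,f), reach(f,e)
round 3: derive reach(e,e) via R1 from reach(e,f), reach(f,e)
round 3: derive reach(f,f) via R1 from reach(f,e), reach(e,f)
round 3: derive reach(j,h) via R1 from reach(j,e), reach(e,h)
round 3: derive reach(j,j) via R1 from reach(j,e), reach(e,j)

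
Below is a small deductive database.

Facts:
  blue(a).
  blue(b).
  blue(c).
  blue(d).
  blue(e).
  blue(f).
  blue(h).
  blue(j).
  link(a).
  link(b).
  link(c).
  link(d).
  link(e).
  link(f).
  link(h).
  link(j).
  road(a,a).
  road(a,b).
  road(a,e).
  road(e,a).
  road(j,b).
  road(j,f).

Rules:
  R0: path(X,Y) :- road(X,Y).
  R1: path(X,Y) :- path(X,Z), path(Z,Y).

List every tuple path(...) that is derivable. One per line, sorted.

path(a,a)
path(a,b)
path(a,e)
path(e,a)
path(e,b)
path(e,e)
path(j,b)
path(j,f)

round 1: derive path(a,a) via R0 from road(a,a)
round 1: derive path(a,b) via R0 from road(a,b)
round 1: derive path(a,e) via R0 from road(a,e)
round 1: derive path(e,a) via R0 from road(e,a)
round 1: derive path(j,b) via R0 from road(j,b)
round 1: derive path(j,f) via R0 from road(j,f)
round 2: derive path(e,b) via R1 from path(e,a), path(a,b)
round 2: derive path(e,e) via R1 from path(e,a), path(a,e)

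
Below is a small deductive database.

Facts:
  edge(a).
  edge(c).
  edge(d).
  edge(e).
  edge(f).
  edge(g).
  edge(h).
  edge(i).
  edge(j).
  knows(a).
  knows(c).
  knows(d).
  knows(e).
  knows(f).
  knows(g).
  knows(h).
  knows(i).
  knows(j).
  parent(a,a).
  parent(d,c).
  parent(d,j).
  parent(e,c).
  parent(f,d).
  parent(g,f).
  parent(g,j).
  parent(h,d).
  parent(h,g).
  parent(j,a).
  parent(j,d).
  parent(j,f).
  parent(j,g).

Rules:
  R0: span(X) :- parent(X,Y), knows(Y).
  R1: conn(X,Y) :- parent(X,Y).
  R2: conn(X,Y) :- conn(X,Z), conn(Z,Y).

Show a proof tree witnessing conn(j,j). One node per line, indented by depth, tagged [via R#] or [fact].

conn(j,j)  [via R2]
  conn(j,d)  [via R1]
    parent(j,d)  [fact]
  conn(d,j)  [via R1]
    parent(d,j)  [fact]

round 1: derive conn(a,a) via R1 from parent(a,a)
round 1: derive conn(d,c) via R1 from parent(d,c)
round 1: derive conn(d,j) via R1 from parent(d,j)
round 1: derive conn(e,c) via R1 from parent(e,c)
round 1: derive conn(f,d) via R1 from parent(f,d)
round 1: derive conn(g,f) via R1 from parent(g,f)
round 1: derive conn(g,j) via R1 from parent(g,j)
round 1: derive conn(h,d) via R1 from parent(h,d)
round 1: derive conn(h,g) via R1 from parent(h,g)
round 1: derive conn(j,a) via R1 from parent(j,a)
round 1: derive conn(j,d) via R1 from parent(j,d)
round 1: derive conn(j,f) via R1 from parent(j,f)
round 1: derive conn(j,g) via R1 from parent(j,g)
round 2: derive conn(d,a) via R2 from conn(d,j), conn(j,a)
round 2: derive conn(d,d) via R2 from conn(d,j), conn(j,d)
round 2: derive conn(d,f) via R2 from conn(d,j), conn(j,f)
round 2: derive conn(d,g) via R2 from conn(d,j), conn(j,g)
round 2: derive conn(f,c) via R2 from conn(f,d), conn(d,c)
round 2: derive conn(f,j) via R2 from conn(f,d), conn(d,j)
round 2: derive conn(g,a) via R2 from conn(g,j), conn(j,a)
round 2: derive conn(g,d) via R2 from conn(g,f), conn(f,d)
round 2: derive conn(g,g) via R2 from conn(g,j), conn(j,g)
round 2: derive conn(h,c) via R2 from conn(h,d), conn(d,c)
round 2: derive conn(h,f) via R2 from conn(h,g), conn(g,f)
round 2: derive conn(h,j) via R2 from conn(h,d), conn(d,j)
round 2: derive conn(j,c) via R2 from conn(j,d), conn(d,c)
round 2: derive conn(j,j) via R2 from conn(j,d), conn(d,j)
round 3: derive conn(f,a) via R2 from conn(f,d), conn(d,a)
round 3: derive conn(f,f) via R2 from conn(f,d), conn(d,f)
round 3: derive conn(f,g) via R2 from conn(f,d), conn(d,g)
round 3: derive conn(g,c) via R2 from conn(g,d), conn(d,c)
round 3: derive conn(h,a) via R2 from conn(h,d), conn(d,a)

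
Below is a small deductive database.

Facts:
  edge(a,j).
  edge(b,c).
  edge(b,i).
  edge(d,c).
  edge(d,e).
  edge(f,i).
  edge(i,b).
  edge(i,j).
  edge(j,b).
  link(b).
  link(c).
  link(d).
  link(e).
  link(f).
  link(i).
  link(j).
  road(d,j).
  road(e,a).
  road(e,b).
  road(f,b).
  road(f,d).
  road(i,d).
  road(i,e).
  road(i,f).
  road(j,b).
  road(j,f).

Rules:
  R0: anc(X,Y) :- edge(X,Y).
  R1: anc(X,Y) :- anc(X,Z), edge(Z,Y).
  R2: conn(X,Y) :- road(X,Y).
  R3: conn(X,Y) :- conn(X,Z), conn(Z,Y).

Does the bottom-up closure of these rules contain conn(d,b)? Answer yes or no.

yes

round 1: derive conn(d,j) via R2 from road(d,j)
round 1: derive conn(e,a) via R2 from road(e,a)
round 1: derive conn(e,b) via R2 from road(e,b)
round 1: derive conn(f,b) via R2 from road(f,b)
round 1: derive conn(f,d) via R2 from road(f,d)
round 1: derive conn(i,d) via R2 from road(i,d)
round 1: derive conn(i,e) via R2 from road(i,e)
round 1: derive conn(i,f) via R2 from road(i,f)
round 1: derive conn(j,b) via R2 from road(j,b)
round 1: derive conn(j,f) via R2 from road(j,f)
round 2: derive conn(d,b) via R3 from conn(d,j), conn(j,b)
round 2: derive conn(d,f) via R3 from conn(d,j), conn(j,f)
round 2: derive conn(f,j) via R3 from conn(f,d), conn(d,j)
round 2: derive conn(i,a) via R3 from conn(i,e), conn(e,a)
round 2: derive conn(i,b) via R3 from conn(i,e), conn(e,b)
round 2: derive conn(i,j) via R3 from conn(i,d), conn(d,j)
round 2: derive conn(j,d) via R3 from conn(j,f), conn(f,d)
round 3: derive conn(d,d) via R3 from conn(d,f), conn(f,d)
round 3: derive conn(f,f) via R3 from conn(f,d), conn(d,f)
round 3: derive conn(j,j) via R3 from conn(j,d), conn(d,j)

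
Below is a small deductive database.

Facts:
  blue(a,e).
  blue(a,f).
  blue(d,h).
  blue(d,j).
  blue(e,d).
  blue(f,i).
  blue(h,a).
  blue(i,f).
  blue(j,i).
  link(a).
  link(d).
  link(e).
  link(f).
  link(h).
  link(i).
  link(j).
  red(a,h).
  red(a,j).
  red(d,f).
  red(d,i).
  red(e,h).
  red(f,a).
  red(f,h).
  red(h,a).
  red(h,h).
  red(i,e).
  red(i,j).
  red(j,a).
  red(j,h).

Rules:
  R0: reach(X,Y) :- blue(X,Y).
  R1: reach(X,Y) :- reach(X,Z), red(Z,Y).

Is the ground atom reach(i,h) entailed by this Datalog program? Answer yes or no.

round 1: derive reach(a,e) via R0 from blue(a,e)
round 1: derive reach(a,f) via R0 from blue(a,f)
round 1: derive reach(d,h) via R0 from blue(d,h)
round 1: derive reach(d,j) via R0 from blue(d,j)
round 1: derive reach(e,d) via R0 from blue(e,d)
round 1: derive reach(f,i) via R0 from blue(f,i)
round 1: derive reach(h,a) via R0 from blue(h,a)
round 1: derive reach(i,f) via R0 from blue(i,f)
round 1: derive reach(j,i) via R0 from blue(j,i)
round 2: derive reach(a,a) via R1 from reach(a,f), red(f,a)
round 2: derive reach(a,h) via R1 from reach(a,e), red(e,h)
round 2: derive reach(d,a) via R1 from reach(d,h), red(h,a)
round 2: derive reach(e,f) via R1 from reach(e,d), red(d,f)
round 2: derive reach(e,i) via R1 from reach(e,d), red(d,i)
round 2: derive reach(f,e) via R1 from reach(f,i), red(i,e)
round 2: derive reach(f,j) via R1 from reach(f,i), red(i,j)
round 2: derive reach(h,h) via R1 from reach(h,a), red(a,h)
round 2: derive reach(h,j) via R1 from reach(h,a), red(a,j)
round 2: derive reach(i,a) via R1 from reach(i,f), red(f,a)
round 2: derive reach(i,h) via R1 from reach(i,f), red(f,h)
round 2: derive reach(j,e) via R1 from reach(j,i), red(i,e)
round 2: derive reach(j,j) via R1 from reach(j,i), red(i,j)
round 3: derive reach(a,j) via R1 from reach(a,a), red(a,j)
round 3: derive reach(e,a) via R1 from reach(e,f), red(f,a)
round 3: derive reach(e,e) via R1 from reach(e,i), red(i,e)
round 3: derive reach(e,h) via R1 from reach(e,f), red(f,h)
round 3: derive reach(e,j) via R1 from reach(e,i), red(i,j)
round 3: derive reach(f,a) via R1 from reach(f,j), red(j,a)
round 3: derive reach(f,h) via R1 from reach(f,e), red(e,h)
round 3: derive reach(i,j) via R1 from reach(i,a), red(a,j)
round 3: derive reach(j,a) via R1 from reach(j,j), red(j,a)
round 3: derive reach(j,h) via R1 from reach(j,e), red(e,h)

yes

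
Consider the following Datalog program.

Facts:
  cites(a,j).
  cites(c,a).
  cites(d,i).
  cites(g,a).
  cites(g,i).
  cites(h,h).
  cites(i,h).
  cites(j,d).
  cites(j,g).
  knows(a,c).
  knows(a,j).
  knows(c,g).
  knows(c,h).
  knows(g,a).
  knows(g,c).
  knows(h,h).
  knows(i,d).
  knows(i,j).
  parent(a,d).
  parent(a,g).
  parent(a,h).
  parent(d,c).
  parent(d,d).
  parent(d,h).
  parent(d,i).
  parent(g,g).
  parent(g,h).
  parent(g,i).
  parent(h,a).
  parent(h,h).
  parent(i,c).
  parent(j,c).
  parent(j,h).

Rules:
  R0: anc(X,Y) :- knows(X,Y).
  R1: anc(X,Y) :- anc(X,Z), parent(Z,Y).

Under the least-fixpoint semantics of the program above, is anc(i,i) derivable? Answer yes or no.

round 1: derive anc(a,c) via R0 from knows(a,c)
round 1: derive anc(a,j) via R0 from knows(a,j)
round 1: derive anc(c,g) via R0 from knows(c,g)
round 1: derive anc(c,h) via R0 from knows(c,h)
round 1: derive anc(g,a) via R0 from knows(g,a)
round 1: derive anc(g,c) via R0 from knows(g,c)
round 1: derive anc(h,h) via R0 from knows(h,h)
round 1: derive anc(i,d) via R0 from knows(i,d)
round 1: derive anc(i,j) via R0 from knows(i,j)
round 2: derive anc(a,h) via R1 from anc(a,j), parent(j,h)
round 2: derive anc(c,a) via R1 from anc(c,h), parent(h,a)
round 2: derive anc(c,i) via R1 from anc(c,g), parent(g,i)
round 2: derive anc(g,d) via R1 from anc(g,a), parent(a,d)
round 2: derive anc(g,g) via R1 from anc(g,a), parent(a,g)
round 2: derive anc(g,h) via R1 from anc(g,a), parent(a,h)
round 2: derive anc(h,a) via R1 from anc(h,h), parent(h,a)
round 2: derive anc(i,c) via R1 from anc(i,d), parent(d,c)
round 2: derive anc(i,h) via R1 from anc(i,d), parent(d,h)
round 2: derive anc(i,i) via R1 from anc(i,d), parent(d,i)
round 3: derive anc(a,a) via R1 from anc(a,h), parent(h,a)
round 3: derive anc(c,c) via R1 from anc(c,i), parent(i,c)
round 3: derive anc(c,d) via R1 from anc(c,a), parent(a,d)
round 3: derive anc(g,i) via R1 from anc(g,d), parent(d,i)
round 3: derive anc(h,d) via R1 from anc(h,a), parent(a,d)
round 3: derive anc(h,g) via R1 from anc(h,a), parent(a,g)
round 3: derive anc(i,a) via R1 from anc(i,h), parent(h,a)
round 4: derive anc(a,d) via R1 from anc(a,a), parent(a,d)
round 4: derive anc(a,g) via R1 from anc(a,a), parent(a,g)
round 4: derive anc(h,c) via R1 from anc(h,d), parent(d,c)
round 4: derive anc(h,i) via R1 from anc(h,d), parent(d,i)
round 4: derive anc(i,g) via R1 from anc(i,a), parent(a,g)
round 5: derive anc(a,i) via R1 from anc(a,d), parent(d,i)

yes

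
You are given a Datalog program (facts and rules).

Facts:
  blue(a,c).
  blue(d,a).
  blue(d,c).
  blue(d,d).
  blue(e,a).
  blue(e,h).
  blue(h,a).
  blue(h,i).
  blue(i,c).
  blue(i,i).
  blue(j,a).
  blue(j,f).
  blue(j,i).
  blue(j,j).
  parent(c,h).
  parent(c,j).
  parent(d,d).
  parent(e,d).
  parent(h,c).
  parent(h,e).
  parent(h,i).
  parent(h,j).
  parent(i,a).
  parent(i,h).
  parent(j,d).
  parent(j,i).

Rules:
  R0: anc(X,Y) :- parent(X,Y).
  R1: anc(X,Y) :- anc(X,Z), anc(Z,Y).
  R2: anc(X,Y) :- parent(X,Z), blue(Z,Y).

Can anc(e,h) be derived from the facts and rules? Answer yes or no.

yes

round 1: derive anc(c,h) via R0 from parent(c,h)
round 1: derive anc(c,j) via R0 from parent(c,j)
round 1: derive anc(d,d) via R0 from parent(d,d)
round 1: derive anc(e,d) via R0 from parent(e,d)
round 1: derive anc(h,c) via R0 from parent(h,c)
round 1: derive anc(h,e) via R0 from parent(h,e)
round 1: derive anc(h,i) via R0 from parent(h,i)
round 1: derive anc(h,j) via R0 from parent(h,j)
round 1: derive anc(i,a) via R0 from parent(i,a)
round 1: derive anc(i,h) via R0 from parent(i,h)
round 1: derive anc(j,d) via R0 from parent(j,d)
round 1: derive anc(j,i) via R0 from parent(j,i)
round 1: derive anc(c,a) via R2 from parent(c,h), blue(h,a)
round 1: derive anc(c,f) via R2 from parent(c,j), blue(j,f)
round 1: derive anc(c,i) via R2 from parent(c,h), blue(h,i)
round 1: derive anc(d,a) via R2 from parent(d,d), blue(d,a)
round 1: derive anc(d,c) via R2 from parent(d,d), blue(d,c)
round 1: derive anc(e,a) via R2 from parent(e,d), blue(d,a)
round 1: derive anc(e,c) via R2 from parent(e,d), blue(d,c)
round 1: derive anc(h,a) via R2 from parent(h,e), blue(e,a)
round 1: derive anc(h,f) via R2 from parent(h,j), blue(j,f)
round 1: derive anc(h,h) via R2 from parent(h,e), blue(e,h)
round 1: derive anc(i,c) via R2 from parent(i,a), blue(a,c)
round 1: derive anc(i,i) via R2 from parent(i,h), blue(h,i)
round 1: derive anc(j,a) via R2 from parent(j,d), blue(d,a)
round 1: derive anc(j,c) via R2 from parent(j,d), blue(d,c)
round 2: derive anc(c,c) via R1 from anc(c,h), anc(h,c)
round 2: derive anc(c,d) via R1 from anc(c,j), anc(j,d)
round 2: derive anc(c,e) via R1 from anc(c,h), anc(h,e)
round 2: derive anc(d,f) via R1 from anc(d,c), anc(c,f)
round 2: derive anc(d,h) via R1 from anc(d,c), anc(c,h)
round 2: derive anc(d,i) via R1 from anc(d,c), anc(c,i)
round 2: derive anc(d,j) via R1 from anc(d,c), anc(c,j)
round 2: derive anc(e,f) via R1 from anc(e,c), anc(c,f)
round 2: derive anc(e,h) via R1 from anc(e,c), anc(c,h)
round 2: derive anc(e,i) via R1 from anc(e,c), anc(c,i)
round 2: derive anc(e,j) via R1 from anc(e,c), anc(c,j)
round 2: derive anc(h,d) via R1 from anc(h,e), anc(e,d)
round 2: derive anc(i,e) via R1 from anc(i,h), anc(h,e)
round 2: derive anc(i,f) via R1 from anc(i,c), anc(c,f)
round 2: derive anc(i,j) via R1 from anc(i,c), anc(c,j)
round 2: derive anc(j,f) via R1 from anc(j,c), anc(c,f)
round 2: derive anc(j,h) via R1 from anc(j,c), anc(c,h)
round 2: derive anc(j,j) via R1 from anc(j,c), anc(c,j)
round 3: derive anc(d,e) via R1 from anc(d,c), anc(c,e)
round 3: derive anc(e,e) via R1 from anc(e,c), anc(c,e)
round 3: derive anc(i,d) via R1 from anc(i,c), anc(c,d)
round 3: derive anc(j,e) via R1 from anc(j,c), anc(c,e)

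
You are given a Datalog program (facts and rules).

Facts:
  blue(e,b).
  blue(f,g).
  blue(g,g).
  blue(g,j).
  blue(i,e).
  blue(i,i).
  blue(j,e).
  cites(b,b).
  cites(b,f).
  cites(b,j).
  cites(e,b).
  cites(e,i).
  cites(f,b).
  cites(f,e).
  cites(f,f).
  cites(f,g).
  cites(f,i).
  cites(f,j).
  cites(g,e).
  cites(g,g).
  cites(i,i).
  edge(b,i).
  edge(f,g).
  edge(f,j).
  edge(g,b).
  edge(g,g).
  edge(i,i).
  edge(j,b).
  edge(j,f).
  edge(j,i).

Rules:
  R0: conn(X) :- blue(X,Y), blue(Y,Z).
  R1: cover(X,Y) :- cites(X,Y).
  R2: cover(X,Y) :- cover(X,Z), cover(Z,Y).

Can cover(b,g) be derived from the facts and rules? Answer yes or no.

round 1: derive cover(b,b) via R1 from cites(b,b)
round 1: derive cover(b,f) via R1 from cites(b,f)
round 1: derive cover(b,j) via R1 from cites(b,j)
round 1: derive cover(e,b) via R1 from cites(e,b)
round 1: derive cover(e,i) via R1 from cites(e,i)
round 1: derive cover(f,b) via R1 from cites(f,b)
round 1: derive cover(f,e) via R1 from cites(f,e)
round 1: derive cover(f,f) via R1 from cites(f,f)
round 1: derive cover(f,g) via R1 from cites(f,g)
round 1: derive cover(f,i) via R1 from cites(f,i)
round 1: derive cover(f,j) via R1 from cites(f,j)
round 1: derive cover(g,e) via R1 from cites(g,e)
round 1: derive cover(g,g) via R1 from cites(g,g)
round 1: derive cover(i,i) via R1 from cites(i,i)
round 2: derive cover(b,e) via R2 from cover(b,f), cover(f,e)
round 2: derive cover(b,g) via R2 from cover(b,f), cover(f,g)
round 2: derive cover(b,i) via R2 from cover(b,f), cover(f,i)
round 2: derive cover(e,f) via R2 from cover(e,b), cover(b,f)
round 2: derive cover(e,j) via R2 from cover(e,b), cover(b,j)
round 2: derive cover(g,b) via R2 from cover(g,e), cover(e,b)
round 2: derive cover(g,i) via R2 from cover(g,e), cover(e,i)
round 3: derive cover(e,e) via R2 from cover(e,b), cover(b,e)
round 3: derive cover(e,g) via R2 from cover(e,b), cover(b,g)
round 3: derive cover(g,f) via R2 from cover(g,b), cover(b,f)
round 3: derive cover(g,j) via R2 from cover(g,b), cover(b,j)

yes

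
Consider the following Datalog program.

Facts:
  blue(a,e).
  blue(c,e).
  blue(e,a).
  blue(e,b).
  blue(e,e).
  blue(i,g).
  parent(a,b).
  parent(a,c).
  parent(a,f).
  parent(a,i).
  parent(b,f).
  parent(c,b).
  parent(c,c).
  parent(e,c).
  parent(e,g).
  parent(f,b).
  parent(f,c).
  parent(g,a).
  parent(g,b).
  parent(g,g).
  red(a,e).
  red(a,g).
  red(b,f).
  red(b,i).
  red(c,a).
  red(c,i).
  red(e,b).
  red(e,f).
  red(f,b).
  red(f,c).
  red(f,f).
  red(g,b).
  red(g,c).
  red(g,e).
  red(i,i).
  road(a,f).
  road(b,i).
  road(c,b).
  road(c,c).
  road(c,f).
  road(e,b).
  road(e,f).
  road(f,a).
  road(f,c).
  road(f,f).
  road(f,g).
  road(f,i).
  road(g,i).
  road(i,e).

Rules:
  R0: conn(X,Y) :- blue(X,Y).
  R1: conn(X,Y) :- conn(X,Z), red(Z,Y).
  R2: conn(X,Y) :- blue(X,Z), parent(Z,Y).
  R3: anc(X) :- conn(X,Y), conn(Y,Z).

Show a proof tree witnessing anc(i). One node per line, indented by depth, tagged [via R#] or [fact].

anc(i)  [via R3]
  conn(i,a)  [via R2]
    blue(i,g)  [fact]
    parent(g,a)  [fact]
  conn(a,c)  [via R2]
    blue(a,e)  [fact]
    parent(e,c)  [fact]

round 1: derive conn(a,e) via R0 from blue(a,e)
round 1: derive conn(c,e) via R0 from blue(c,e)
round 1: derive conn(e,a) via R0 from blue(e,a)
round 1: derive conn(e,b) via R0 from blue(e,b)
round 1: derive conn(e,e) via R0 from blue(e,e)
round 1: derive conn(i,g) via R0 from blue(i,g)
round 1: derive conn(a,c) via R2 from blue(a,e), parent(e,c)
round 1: derive conn(a,g) via R2 from blue(a,e), parent(e,g)
round 1: derive conn(c,c) via R2 from blue(c,e), parent(e,c)
round 1: derive conn(c,g) via R2 from blue(c,e), parent(e,g)
round 1: derive conn(e,c) via R2 from blue(e,a), parent(a,c)
round 1: derive conn(e,f) via R2 from blue(e,a), parent(a,f)
round 1: derive conn(e,g) via R2 from blue(e,e), parent(e,g)
round 1: derive conn(e,i) via R2 from blue(e,a), parent(a,i)
round 1: derive conn(i,a) via R2 from blue(i,g), parent(g,a)
round 1: derive conn(i,b) via R2 from blue(i,g), parent(g,b)
round 2: derive conn(a,a) via R1 from conn(a,c), red(c,a)
round 2: derive conn(a,b) via R1 from conn(a,e), red(e,b)
round 2: derive conn(a,f) via R1 from conn(a,e), red(e,f)
round 2: derive conn(a,i) via R1 from conn(a,c), red(c,i)
round 2: derive conn(c,a) via R1 from conn(c,c), red(c,a)
round 2: derive conn(c,b) via R1 from conn(c,e), red(e,b)
round 2: derive conn(c,f) via R1 from conn(c,e), red(e,f)
round 2: derive conn(c,i) via R1 from conn(c,c), red(c,i)
round 2: derive conn(i,c) via R1 from conn(i,g), red(g,c)
round 2: derive conn(i,e) via R1 from conn(i,a), red(a,e)
round 2: derive conn(i,f) via R1 from conn(i,b), red(b,f)
round 2: derive conn(i,i) via R1 from conn(i,b), red(b,i)
round 2: derive anc(a) via R3 from conn(a,c), conn(c,c)
round 2: derive anc(c) via R3 from conn(c,c), conn(c,c)
round 2: derive anc(e) via R3 from conn(e,a), conn(a,c)
round 2: derive anc(i) via R3 from conn(i,a), conn(a,c)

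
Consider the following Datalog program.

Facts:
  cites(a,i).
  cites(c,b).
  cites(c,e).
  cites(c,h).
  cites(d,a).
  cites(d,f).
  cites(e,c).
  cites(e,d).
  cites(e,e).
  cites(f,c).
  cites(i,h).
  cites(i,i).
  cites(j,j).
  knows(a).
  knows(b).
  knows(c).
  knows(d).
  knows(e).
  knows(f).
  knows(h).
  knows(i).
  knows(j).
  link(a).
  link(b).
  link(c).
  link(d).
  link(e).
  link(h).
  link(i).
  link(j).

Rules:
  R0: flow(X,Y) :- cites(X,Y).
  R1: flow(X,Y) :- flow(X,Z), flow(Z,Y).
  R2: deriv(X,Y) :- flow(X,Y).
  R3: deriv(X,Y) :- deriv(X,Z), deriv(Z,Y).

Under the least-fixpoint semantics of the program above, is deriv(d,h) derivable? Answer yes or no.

round 1: derive flow(a,i) via R0 from cites(a,i)
round 1: derive flow(c,b) via R0 from cites(c,b)
round 1: derive flow(c,e) via R0 from cites(c,e)
round 1: derive flow(c,h) via R0 from cites(c,h)
round 1: derive flow(d,a) via R0 from cites(d,a)
round 1: derive flow(d,f) via R0 from cites(d,f)
round 1: derive flow(e,c) via R0 from cites(e,c)
round 1: derive flow(e,d) via R0 from cites(e,d)
round 1: derive flow(e,e) via R0 from cites(e,e)
round 1: derive flow(f,c) via R0 from cites(f,c)
round 1: derive flow(i,h) via R0 from cites(i,h)
round 1: derive flow(i,i) via R0 from cites(i,i)
round 1: derive flow(j,j) via R0 from cites(j,j)
round 2: derive flow(a,h) via R1 from flow(a,i), flow(i,h)
round 2: derive flow(c,c) via R1 from flow(c,e), flow(e,c)
round 2: derive flow(c,d) via R1 from flow(c,e), flow(e,d)
round 2: derive flow(d,c) via R1 from flow(d,f), flow(f,c)
round 2: derive flow(d,i) via R1 from flow(d,a), flow(a,i)
round 2: derive flow(e,a) via R1 from flow(e,d), flow(d,a)
round 2: derive flow(e,b) via R1 from flow(e,c), flow(c,b)
round 2: derive flow(e,f) via R1 from flow(e,d), flow(d,f)
round 2: derive flow(e,h) via R1 from flow(e,c), flow(c,h)
round 2: derive flow(f,b) via R1 from flow(f,c), flow(c,b)
round 2: derive flow(f,e) via R1 from flow(f,c), flow(c,e)
round 2: derive flow(f,h) via R1 from flow(f,c), flow(c,h)
round 2: derive deriv(a,i) via R2 from flow(a,i)
round 2: derive deriv(c,b) via R2 from flow(c,b)
round 2: derive deriv(c,e) via R2 from flow(c,e)
round 2: derive deriv(c,h) via R2 from flow(c,h)
round 2: derive deriv(d,a) via R2 from flow(d,a)
round 2: derive deriv(d,f) via R2 from flow(d,f)
round 2: derive deriv(e,c) via R2 from flow(e,c)
round 2: derive deriv(e,d) via R2 from flow(e,d)
round 2: derive deriv(e,e) via R2 from flow(e,e)
round 2: derive deriv(f,c) via R2 from flow(f,c)
round 2: derive deriv(i,h) via R2 from flow(i,h)
round 2: derive deriv(i,i) via R2 from flow(i,i)
round 2: derive deriv(j,j) via R2 from flow(j,j)
round 3: derive flow(c,a) via R1 from flow(c,d), flow(d,a)
round 3: derive flow(c,f) via R1 from flow(c,d), flow(d,f)
round 3: derive flow(c,i) via R1 from flow(c,d), flow(d,i)
round 3: derive flow(d,b) via R1 from flow(d,c), flow(c,b)
round 3: derive flow(d,d) via R1 from flow(d,c), flow(c,d)
round 3: derive flow(d,e) via R1 from flow(d,c), flow(c,e)
round 3: derive flow(d,h) via R1 from flow(d,a), flow(a,h)
round 3: derive flow(e,i) via R1 from flow(e,a), flow(a,i)
round 3: derive flow(f,a) via R1 from flow(f,e), flow(e,a)
round 3: derive flow(f,d) via R1 from flow(f,c), flow(c,d)
round 3: derive flow(f,f) via R1 from flow(f,e), flow(e,f)
round 3: derive deriv(a,h) via R2 from flow(a,h)
round 3: derive deriv(c,c) via R2 from flow(c,c)
round 3: derive deriv(c,d) via R2 from flow(c,d)
round 3: derive deriv(d,c) via R2 from flow(d,c)
round 3: derive deriv(d,i) via R2 from flow(d,i)
round 3: derive deriv(e,a) via R2 from flow(e,a)
round 3: derive deriv(e,b) via R2 from flow(e,b)
round 3: derive deriv(e,f) via R2 from flow(e,f)
round 3: derive deriv(e,h) via R2 from flow(e,h)
round 3: derive deriv(f,b) via R2 from flow(f,b)
round 3: derive deriv(f,e) via R2 from flow(f,e)
round 3: derive deriv(f,h) via R2 from flow(f,h)
round 4: derive flow(f,i) via R1 from flow(f,a), flow(a,i)
round 4: derive deriv(c,a) via R2 from flow(c,a)
round 4: derive deriv(c,f) via R2 from flow(c,f)
round 4: derive deriv(c,i) via R2 from flow(c,i)
round 4: derive deriv(d,b) via R2 from flow(d,b)
round 4: derive deriv(d,d) via R2 from flow(d,d)
round 4: derive deriv(d,e) via R2 from flow(d,e)
round 4: derive deriv(d,h) via R2 from flow(d,h)
round 4: derive deriv(e,i) via R2 from flow(e,i)
round 4: derive deriv(f,a) via R2 from flow(f,a)
round 4: derive deriv(f,d) via R2 from flow(f,d)
round 4: derive deriv(f,f) via R2 from flow(f,f)
round 5: derive deriv(f,i) via R2 from flow(f,i)

yes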